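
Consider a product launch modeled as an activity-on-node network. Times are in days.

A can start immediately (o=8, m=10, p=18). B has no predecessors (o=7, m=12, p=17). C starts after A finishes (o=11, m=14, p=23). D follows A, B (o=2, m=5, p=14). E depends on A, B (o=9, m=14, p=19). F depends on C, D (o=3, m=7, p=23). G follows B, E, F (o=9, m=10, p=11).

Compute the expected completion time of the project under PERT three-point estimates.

te_A = (8 + 4·10 + 18)/6 = 66/6 = 11
te_B = (7 + 4·12 + 17)/6 = 72/6 = 12
te_C = (11 + 4·14 + 23)/6 = 90/6 = 15
te_D = (2 + 4·5 + 14)/6 = 36/6 = 6
te_E = (9 + 4·14 + 19)/6 = 84/6 = 14
te_F = (3 + 4·7 + 23)/6 = 54/6 = 9
te_G = (9 + 4·10 + 11)/6 = 60/6 = 10

Forward pass:
ES_A = 0; EF_A = 11
ES_B = 0; EF_B = 12
ES_C = 11; EF_C = 11+15 = 26
ES_D = max(EF_A=11, EF_B=12) = 12; EF_D = 12+6 = 18
ES_E = max(EF_A=11, EF_B=12) = 12; EF_E = 12+14 = 26
ES_F = max(EF_C=26, EF_D=18) = 26; EF_F = 26+9 = 35
ES_G = max(EF_B=12, EF_E=26, EF_F=35) = 35; EF_G = 35+10 = 45
Expected project duration μ = 45 days. Critical path: A → C → F → G.

45 days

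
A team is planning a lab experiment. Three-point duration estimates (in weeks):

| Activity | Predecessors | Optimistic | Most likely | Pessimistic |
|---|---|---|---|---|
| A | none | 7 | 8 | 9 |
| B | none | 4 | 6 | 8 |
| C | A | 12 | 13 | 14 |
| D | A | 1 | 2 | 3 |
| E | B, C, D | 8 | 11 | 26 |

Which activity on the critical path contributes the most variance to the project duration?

te_A = (7 + 4·8 + 9)/6 = 48/6 = 8; σ²_A = ((9−7)/6)² = 0.111
te_B = (4 + 4·6 + 8)/6 = 36/6 = 6; σ²_B = ((8−4)/6)² = 0.444
te_C = (12 + 4·13 + 14)/6 = 78/6 = 13; σ²_C = ((14−12)/6)² = 0.111
te_D = (1 + 4·2 + 3)/6 = 12/6 = 2; σ²_D = ((3−1)/6)² = 0.111
te_E = (8 + 4·11 + 26)/6 = 78/6 = 13; σ²_E = ((26−8)/6)² = 9.000

Forward pass:
ES_A = 0; EF_A = 8
ES_B = 0; EF_B = 6
ES_C = 8; EF_C = 8+13 = 21
ES_D = 8; EF_D = 8+2 = 10
ES_E = max(EF_B=6, EF_C=21, EF_D=10) = 21; EF_E = 21+13 = 34
Expected project duration μ = 34 weeks. Critical path: A → C → E.

Variances on critical path: σ²_A=0.111, σ²_C=0.111, σ²_E=9.000.
Largest is σ²_E = 9.000.

E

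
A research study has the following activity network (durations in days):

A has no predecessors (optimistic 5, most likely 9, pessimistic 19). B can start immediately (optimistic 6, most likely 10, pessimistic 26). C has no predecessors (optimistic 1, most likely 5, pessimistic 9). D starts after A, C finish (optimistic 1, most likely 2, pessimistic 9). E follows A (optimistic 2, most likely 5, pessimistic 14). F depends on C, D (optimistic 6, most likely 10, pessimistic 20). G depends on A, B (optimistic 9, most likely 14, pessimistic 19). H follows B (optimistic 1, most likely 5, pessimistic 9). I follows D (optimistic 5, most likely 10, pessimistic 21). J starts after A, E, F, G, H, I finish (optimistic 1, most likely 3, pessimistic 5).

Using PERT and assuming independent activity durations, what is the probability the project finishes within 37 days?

te_A = (5 + 4·9 + 19)/6 = 60/6 = 10; σ²_A = ((19−5)/6)² = 5.444
te_B = (6 + 4·10 + 26)/6 = 72/6 = 12; σ²_B = ((26−6)/6)² = 11.111
te_C = (1 + 4·5 + 9)/6 = 30/6 = 5; σ²_C = ((9−1)/6)² = 1.778
te_D = (1 + 4·2 + 9)/6 = 18/6 = 3; σ²_D = ((9−1)/6)² = 1.778
te_E = (2 + 4·5 + 14)/6 = 36/6 = 6; σ²_E = ((14−2)/6)² = 4.000
te_F = (6 + 4·10 + 20)/6 = 66/6 = 11; σ²_F = ((20−6)/6)² = 5.444
te_G = (9 + 4·14 + 19)/6 = 84/6 = 14; σ²_G = ((19−9)/6)² = 2.778
te_H = (1 + 4·5 + 9)/6 = 30/6 = 5; σ²_H = ((9−1)/6)² = 1.778
te_I = (5 + 4·10 + 21)/6 = 66/6 = 11; σ²_I = ((21−5)/6)² = 7.111
te_J = (1 + 4·3 + 5)/6 = 18/6 = 3; σ²_J = ((5−1)/6)² = 0.444

Forward pass:
ES_A = 0; EF_A = 10
ES_B = 0; EF_B = 12
ES_C = 0; EF_C = 5
ES_D = max(EF_A=10, EF_C=5) = 10; EF_D = 10+3 = 13
ES_E = 10; EF_E = 10+6 = 16
ES_F = max(EF_C=5, EF_D=13) = 13; EF_F = 13+11 = 24
ES_G = max(EF_A=10, EF_B=12) = 12; EF_G = 12+14 = 26
ES_H = 12; EF_H = 12+5 = 17
ES_I = 13; EF_I = 13+11 = 24
ES_J = max(EF_A=10, EF_E=16, EF_F=24, EF_G=26, EF_H=17, EF_I=24) = 26; EF_J = 26+3 = 29
Expected project duration μ = 29 days. Critical path: B → G → J.

Variance along critical path = 11.111 + 2.778 + 0.444 = 14.333; σ = √14.333 = 3.786 days.
Z = (37 − 29) / 3.786 = 2.113
P(T ≤ 37) = Φ(2.113) ≈ 0.983

0.983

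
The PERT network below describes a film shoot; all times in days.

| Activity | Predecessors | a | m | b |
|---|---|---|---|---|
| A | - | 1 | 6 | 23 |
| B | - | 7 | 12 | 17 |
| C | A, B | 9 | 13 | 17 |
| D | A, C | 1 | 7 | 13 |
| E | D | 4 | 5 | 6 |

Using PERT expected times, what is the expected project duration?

37 days

te_A = (1 + 4·6 + 23)/6 = 48/6 = 8
te_B = (7 + 4·12 + 17)/6 = 72/6 = 12
te_C = (9 + 4·13 + 17)/6 = 78/6 = 13
te_D = (1 + 4·7 + 13)/6 = 42/6 = 7
te_E = (4 + 4·5 + 6)/6 = 30/6 = 5

Forward pass:
ES_A = 0; EF_A = 8
ES_B = 0; EF_B = 12
ES_C = max(EF_A=8, EF_B=12) = 12; EF_C = 12+13 = 25
ES_D = max(EF_A=8, EF_C=25) = 25; EF_D = 25+7 = 32
ES_E = 32; EF_E = 32+5 = 37
Expected project duration μ = 37 days. Critical path: B → C → D → E.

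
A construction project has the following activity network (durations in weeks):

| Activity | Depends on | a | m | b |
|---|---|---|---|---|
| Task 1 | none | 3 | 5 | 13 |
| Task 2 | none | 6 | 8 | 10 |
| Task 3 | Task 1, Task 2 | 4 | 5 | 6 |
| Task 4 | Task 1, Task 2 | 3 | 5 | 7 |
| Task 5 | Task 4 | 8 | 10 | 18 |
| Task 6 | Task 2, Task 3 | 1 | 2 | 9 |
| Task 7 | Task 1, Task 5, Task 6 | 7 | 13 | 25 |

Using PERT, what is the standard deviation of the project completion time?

te_Task 1 = (3 + 4·5 + 13)/6 = 36/6 = 6; σ²_Task 1 = ((13−3)/6)² = 2.778
te_Task 2 = (6 + 4·8 + 10)/6 = 48/6 = 8; σ²_Task 2 = ((10−6)/6)² = 0.444
te_Task 3 = (4 + 4·5 + 6)/6 = 30/6 = 5; σ²_Task 3 = ((6−4)/6)² = 0.111
te_Task 4 = (3 + 4·5 + 7)/6 = 30/6 = 5; σ²_Task 4 = ((7−3)/6)² = 0.444
te_Task 5 = (8 + 4·10 + 18)/6 = 66/6 = 11; σ²_Task 5 = ((18−8)/6)² = 2.778
te_Task 6 = (1 + 4·2 + 9)/6 = 18/6 = 3; σ²_Task 6 = ((9−1)/6)² = 1.778
te_Task 7 = (7 + 4·13 + 25)/6 = 84/6 = 14; σ²_Task 7 = ((25−7)/6)² = 9.000

Forward pass:
ES_Task 1 = 0; EF_Task 1 = 6
ES_Task 2 = 0; EF_Task 2 = 8
ES_Task 3 = max(EF_Task 1=6, EF_Task 2=8) = 8; EF_Task 3 = 8+5 = 13
ES_Task 4 = max(EF_Task 1=6, EF_Task 2=8) = 8; EF_Task 4 = 8+5 = 13
ES_Task 5 = 13; EF_Task 5 = 13+11 = 24
ES_Task 6 = max(EF_Task 2=8, EF_Task 3=13) = 13; EF_Task 6 = 13+3 = 16
ES_Task 7 = max(EF_Task 1=6, EF_Task 5=24, EF_Task 6=16) = 24; EF_Task 7 = 24+14 = 38
Expected project duration μ = 38 weeks. Critical path: Task 2 → Task 4 → Task 5 → Task 7.

Variance along critical path = 0.444 + 0.444 + 2.778 + 9.000 = 12.667
σ = √12.667 = 3.559 weeks

3.56 weeks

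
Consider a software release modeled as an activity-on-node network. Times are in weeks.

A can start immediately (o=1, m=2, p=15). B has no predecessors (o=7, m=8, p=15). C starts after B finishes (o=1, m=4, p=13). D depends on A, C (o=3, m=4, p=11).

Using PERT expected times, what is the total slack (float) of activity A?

te_A = (1 + 4·2 + 15)/6 = 24/6 = 4
te_B = (7 + 4·8 + 15)/6 = 54/6 = 9
te_C = (1 + 4·4 + 13)/6 = 30/6 = 5
te_D = (3 + 4·4 + 11)/6 = 30/6 = 5

Forward pass:
ES_A = 0; EF_A = 4
ES_B = 0; EF_B = 9
ES_C = 9; EF_C = 9+5 = 14
ES_D = max(EF_A=4, EF_C=14) = 14; EF_D = 14+5 = 19
Expected project duration μ = 19 weeks. Critical path: B → C → D.

Backward pass:
LF_D = 19; LS_D = 19−5 = 14
LF_C = LS_D = 14; LS_C = 14−5 = 9
LF_B = LS_C = 9; LS_B = 9−9 = 0
LF_A = LS_D = 14; LS_A = 14−4 = 10
Slack_A = LS_A − ES_A = 10 − 0 = 10

10 weeks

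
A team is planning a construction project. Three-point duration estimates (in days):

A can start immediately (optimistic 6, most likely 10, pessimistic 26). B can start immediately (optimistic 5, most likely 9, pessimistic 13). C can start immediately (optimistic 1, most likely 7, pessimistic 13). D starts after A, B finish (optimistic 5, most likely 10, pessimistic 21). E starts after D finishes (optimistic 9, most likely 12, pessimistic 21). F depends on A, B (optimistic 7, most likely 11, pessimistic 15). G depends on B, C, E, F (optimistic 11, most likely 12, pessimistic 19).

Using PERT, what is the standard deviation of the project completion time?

te_A = (6 + 4·10 + 26)/6 = 72/6 = 12; σ²_A = ((26−6)/6)² = 11.111
te_B = (5 + 4·9 + 13)/6 = 54/6 = 9; σ²_B = ((13−5)/6)² = 1.778
te_C = (1 + 4·7 + 13)/6 = 42/6 = 7; σ²_C = ((13−1)/6)² = 4.000
te_D = (5 + 4·10 + 21)/6 = 66/6 = 11; σ²_D = ((21−5)/6)² = 7.111
te_E = (9 + 4·12 + 21)/6 = 78/6 = 13; σ²_E = ((21−9)/6)² = 4.000
te_F = (7 + 4·11 + 15)/6 = 66/6 = 11; σ²_F = ((15−7)/6)² = 1.778
te_G = (11 + 4·12 + 19)/6 = 78/6 = 13; σ²_G = ((19−11)/6)² = 1.778

Forward pass:
ES_A = 0; EF_A = 12
ES_B = 0; EF_B = 9
ES_C = 0; EF_C = 7
ES_D = max(EF_A=12, EF_B=9) = 12; EF_D = 12+11 = 23
ES_E = 23; EF_E = 23+13 = 36
ES_F = max(EF_A=12, EF_B=9) = 12; EF_F = 12+11 = 23
ES_G = max(EF_B=9, EF_C=7, EF_E=36, EF_F=23) = 36; EF_G = 36+13 = 49
Expected project duration μ = 49 days. Critical path: A → D → E → G.

Variance along critical path = 11.111 + 7.111 + 4.000 + 1.778 = 24.000
σ = √24.000 = 4.899 days

4.90 days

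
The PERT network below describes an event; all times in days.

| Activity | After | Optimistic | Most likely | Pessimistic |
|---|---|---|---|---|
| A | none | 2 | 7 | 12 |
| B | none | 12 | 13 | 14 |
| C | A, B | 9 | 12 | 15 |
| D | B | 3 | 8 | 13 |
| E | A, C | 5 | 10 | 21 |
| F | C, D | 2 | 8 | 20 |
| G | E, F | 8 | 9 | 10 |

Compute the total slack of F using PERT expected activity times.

2 days

te_A = (2 + 4·7 + 12)/6 = 42/6 = 7
te_B = (12 + 4·13 + 14)/6 = 78/6 = 13
te_C = (9 + 4·12 + 15)/6 = 72/6 = 12
te_D = (3 + 4·8 + 13)/6 = 48/6 = 8
te_E = (5 + 4·10 + 21)/6 = 66/6 = 11
te_F = (2 + 4·8 + 20)/6 = 54/6 = 9
te_G = (8 + 4·9 + 10)/6 = 54/6 = 9

Forward pass:
ES_A = 0; EF_A = 7
ES_B = 0; EF_B = 13
ES_C = max(EF_A=7, EF_B=13) = 13; EF_C = 13+12 = 25
ES_D = 13; EF_D = 13+8 = 21
ES_E = max(EF_A=7, EF_C=25) = 25; EF_E = 25+11 = 36
ES_F = max(EF_C=25, EF_D=21) = 25; EF_F = 25+9 = 34
ES_G = max(EF_E=36, EF_F=34) = 36; EF_G = 36+9 = 45
Expected project duration μ = 45 days. Critical path: B → C → E → G.

Backward pass:
LF_G = 45; LS_G = 45−9 = 36
LF_F = LS_G = 36; LS_F = 36−9 = 27
LF_E = LS_G = 36; LS_E = 36−11 = 25
LF_D = LS_F = 27; LS_D = 27−8 = 19
LF_C = min(LS_E=25, LS_F=27) = 25; LS_C = 25−12 = 13
LF_B = min(LS_C=13, LS_D=19) = 13; LS_B = 13−13 = 0
LF_A = min(LS_C=13, LS_E=25) = 13; LS_A = 13−7 = 6
Slack_F = LS_F − ES_F = 27 − 25 = 2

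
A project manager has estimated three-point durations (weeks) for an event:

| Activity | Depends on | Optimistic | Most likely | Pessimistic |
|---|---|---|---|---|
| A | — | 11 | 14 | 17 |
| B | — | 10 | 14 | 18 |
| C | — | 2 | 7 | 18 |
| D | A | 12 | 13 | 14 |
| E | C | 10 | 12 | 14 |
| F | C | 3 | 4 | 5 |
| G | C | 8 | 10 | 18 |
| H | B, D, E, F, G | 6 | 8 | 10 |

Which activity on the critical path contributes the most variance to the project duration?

A

te_A = (11 + 4·14 + 17)/6 = 84/6 = 14; σ²_A = ((17−11)/6)² = 1.000
te_B = (10 + 4·14 + 18)/6 = 84/6 = 14; σ²_B = ((18−10)/6)² = 1.778
te_C = (2 + 4·7 + 18)/6 = 48/6 = 8; σ²_C = ((18−2)/6)² = 7.111
te_D = (12 + 4·13 + 14)/6 = 78/6 = 13; σ²_D = ((14−12)/6)² = 0.111
te_E = (10 + 4·12 + 14)/6 = 72/6 = 12; σ²_E = ((14−10)/6)² = 0.444
te_F = (3 + 4·4 + 5)/6 = 24/6 = 4; σ²_F = ((5−3)/6)² = 0.111
te_G = (8 + 4·10 + 18)/6 = 66/6 = 11; σ²_G = ((18−8)/6)² = 2.778
te_H = (6 + 4·8 + 10)/6 = 48/6 = 8; σ²_H = ((10−6)/6)² = 0.444

Forward pass:
ES_A = 0; EF_A = 14
ES_B = 0; EF_B = 14
ES_C = 0; EF_C = 8
ES_D = 14; EF_D = 14+13 = 27
ES_E = 8; EF_E = 8+12 = 20
ES_F = 8; EF_F = 8+4 = 12
ES_G = 8; EF_G = 8+11 = 19
ES_H = max(EF_B=14, EF_D=27, EF_E=20, EF_F=12, EF_G=19) = 27; EF_H = 27+8 = 35
Expected project duration μ = 35 weeks. Critical path: A → D → H.

Variances on critical path: σ²_A=1.000, σ²_D=0.111, σ²_H=0.444.
Largest is σ²_A = 1.000.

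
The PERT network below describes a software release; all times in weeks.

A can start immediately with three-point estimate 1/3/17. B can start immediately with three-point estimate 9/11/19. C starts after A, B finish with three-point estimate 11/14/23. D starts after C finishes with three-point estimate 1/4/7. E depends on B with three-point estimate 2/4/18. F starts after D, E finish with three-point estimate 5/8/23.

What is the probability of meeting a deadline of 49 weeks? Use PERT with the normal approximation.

0.975

te_A = (1 + 4·3 + 17)/6 = 30/6 = 5; σ²_A = ((17−1)/6)² = 7.111
te_B = (9 + 4·11 + 19)/6 = 72/6 = 12; σ²_B = ((19−9)/6)² = 2.778
te_C = (11 + 4·14 + 23)/6 = 90/6 = 15; σ²_C = ((23−11)/6)² = 4.000
te_D = (1 + 4·4 + 7)/6 = 24/6 = 4; σ²_D = ((7−1)/6)² = 1.000
te_E = (2 + 4·4 + 18)/6 = 36/6 = 6; σ²_E = ((18−2)/6)² = 7.111
te_F = (5 + 4·8 + 23)/6 = 60/6 = 10; σ²_F = ((23−5)/6)² = 9.000

Forward pass:
ES_A = 0; EF_A = 5
ES_B = 0; EF_B = 12
ES_C = max(EF_A=5, EF_B=12) = 12; EF_C = 12+15 = 27
ES_D = 27; EF_D = 27+4 = 31
ES_E = 12; EF_E = 12+6 = 18
ES_F = max(EF_D=31, EF_E=18) = 31; EF_F = 31+10 = 41
Expected project duration μ = 41 weeks. Critical path: B → C → D → F.

Variance along critical path = 2.778 + 4.000 + 1.000 + 9.000 = 16.778; σ = √16.778 = 4.096 weeks.
Z = (49 − 41) / 4.096 = 1.953
P(T ≤ 49) = Φ(1.953) ≈ 0.975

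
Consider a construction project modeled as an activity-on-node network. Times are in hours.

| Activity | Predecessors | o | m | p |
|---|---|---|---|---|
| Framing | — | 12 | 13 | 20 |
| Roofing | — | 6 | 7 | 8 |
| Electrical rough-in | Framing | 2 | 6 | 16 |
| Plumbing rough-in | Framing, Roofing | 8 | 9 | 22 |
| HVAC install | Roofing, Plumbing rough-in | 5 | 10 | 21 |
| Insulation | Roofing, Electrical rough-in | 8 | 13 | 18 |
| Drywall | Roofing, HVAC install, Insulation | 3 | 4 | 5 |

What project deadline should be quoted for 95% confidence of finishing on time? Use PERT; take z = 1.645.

46.3 hours

te_Framing = (12 + 4·13 + 20)/6 = 84/6 = 14; σ²_Framing = ((20−12)/6)² = 1.778
te_Roofing = (6 + 4·7 + 8)/6 = 42/6 = 7; σ²_Roofing = ((8−6)/6)² = 0.111
te_Electrical rough-in = (2 + 4·6 + 16)/6 = 42/6 = 7; σ²_Electrical rough-in = ((16−2)/6)² = 5.444
te_Plumbing rough-in = (8 + 4·9 + 22)/6 = 66/6 = 11; σ²_Plumbing rough-in = ((22−8)/6)² = 5.444
te_HVAC install = (5 + 4·10 + 21)/6 = 66/6 = 11; σ²_HVAC install = ((21−5)/6)² = 7.111
te_Insulation = (8 + 4·13 + 18)/6 = 78/6 = 13; σ²_Insulation = ((18−8)/6)² = 2.778
te_Drywall = (3 + 4·4 + 5)/6 = 24/6 = 4; σ²_Drywall = ((5−3)/6)² = 0.111

Forward pass:
ES_Framing = 0; EF_Framing = 14
ES_Roofing = 0; EF_Roofing = 7
ES_Electrical rough-in = 14; EF_Electrical rough-in = 14+7 = 21
ES_Plumbing rough-in = max(EF_Framing=14, EF_Roofing=7) = 14; EF_Plumbing rough-in = 14+11 = 25
ES_HVAC install = max(EF_Roofing=7, EF_Plumbing rough-in=25) = 25; EF_HVAC install = 25+11 = 36
ES_Insulation = max(EF_Roofing=7, EF_Electrical rough-in=21) = 21; EF_Insulation = 21+13 = 34
ES_Drywall = max(EF_Roofing=7, EF_HVAC install=36, EF_Insulation=34) = 36; EF_Drywall = 36+4 = 40
Expected project duration μ = 40 hours. Critical path: Framing → Plumbing rough-in → HVAC install → Drywall.

Variance along critical path = 1.778 + 5.444 + 7.111 + 0.111 = 14.444; σ = 3.801 hours.
D = μ + z·σ = 40 + 1.645·3.801 = 46.3 hours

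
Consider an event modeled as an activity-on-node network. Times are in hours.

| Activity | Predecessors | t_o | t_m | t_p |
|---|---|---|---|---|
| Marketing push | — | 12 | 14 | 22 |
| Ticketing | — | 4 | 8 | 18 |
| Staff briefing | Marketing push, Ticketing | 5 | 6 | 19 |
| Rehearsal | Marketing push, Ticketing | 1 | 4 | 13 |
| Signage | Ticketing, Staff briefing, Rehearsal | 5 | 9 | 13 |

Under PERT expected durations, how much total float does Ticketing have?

6 hours

te_Marketing push = (12 + 4·14 + 22)/6 = 90/6 = 15
te_Ticketing = (4 + 4·8 + 18)/6 = 54/6 = 9
te_Staff briefing = (5 + 4·6 + 19)/6 = 48/6 = 8
te_Rehearsal = (1 + 4·4 + 13)/6 = 30/6 = 5
te_Signage = (5 + 4·9 + 13)/6 = 54/6 = 9

Forward pass:
ES_Marketing push = 0; EF_Marketing push = 15
ES_Ticketing = 0; EF_Ticketing = 9
ES_Staff briefing = max(EF_Marketing push=15, EF_Ticketing=9) = 15; EF_Staff briefing = 15+8 = 23
ES_Rehearsal = max(EF_Marketing push=15, EF_Ticketing=9) = 15; EF_Rehearsal = 15+5 = 20
ES_Signage = max(EF_Ticketing=9, EF_Staff briefing=23, EF_Rehearsal=20) = 23; EF_Signage = 23+9 = 32
Expected project duration μ = 32 hours. Critical path: Marketing push → Staff briefing → Signage.

Backward pass:
LF_Signage = 32; LS_Signage = 32−9 = 23
LF_Rehearsal = LS_Signage = 23; LS_Rehearsal = 23−5 = 18
LF_Staff briefing = LS_Signage = 23; LS_Staff briefing = 23−8 = 15
LF_Ticketing = min(LS_Staff briefing=15, LS_Rehearsal=18, LS_Signage=23) = 15; LS_Ticketing = 15−9 = 6
LF_Marketing push = min(LS_Staff briefing=15, LS_Rehearsal=18) = 15; LS_Marketing push = 15−15 = 0
Slack_Ticketing = LS_Ticketing − ES_Ticketing = 6 − 0 = 6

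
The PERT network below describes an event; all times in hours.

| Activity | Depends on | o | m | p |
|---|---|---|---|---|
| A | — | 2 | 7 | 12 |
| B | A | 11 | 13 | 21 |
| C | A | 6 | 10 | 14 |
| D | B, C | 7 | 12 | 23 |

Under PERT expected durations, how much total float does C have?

te_A = (2 + 4·7 + 12)/6 = 42/6 = 7
te_B = (11 + 4·13 + 21)/6 = 84/6 = 14
te_C = (6 + 4·10 + 14)/6 = 60/6 = 10
te_D = (7 + 4·12 + 23)/6 = 78/6 = 13

Forward pass:
ES_A = 0; EF_A = 7
ES_B = 7; EF_B = 7+14 = 21
ES_C = 7; EF_C = 7+10 = 17
ES_D = max(EF_B=21, EF_C=17) = 21; EF_D = 21+13 = 34
Expected project duration μ = 34 hours. Critical path: A → B → D.

Backward pass:
LF_D = 34; LS_D = 34−13 = 21
LF_C = LS_D = 21; LS_C = 21−10 = 11
LF_B = LS_D = 21; LS_B = 21−14 = 7
LF_A = min(LS_B=7, LS_C=11) = 7; LS_A = 7−7 = 0
Slack_C = LS_C − ES_C = 11 − 7 = 4

4 hours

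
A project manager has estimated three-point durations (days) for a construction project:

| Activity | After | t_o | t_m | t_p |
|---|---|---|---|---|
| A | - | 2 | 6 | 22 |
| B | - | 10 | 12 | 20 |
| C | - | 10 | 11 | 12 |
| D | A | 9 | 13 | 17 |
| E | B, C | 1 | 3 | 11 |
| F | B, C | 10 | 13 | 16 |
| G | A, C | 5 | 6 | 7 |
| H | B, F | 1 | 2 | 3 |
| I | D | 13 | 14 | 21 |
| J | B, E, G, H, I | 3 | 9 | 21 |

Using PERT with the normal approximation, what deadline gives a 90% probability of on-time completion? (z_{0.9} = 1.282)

te_A = (2 + 4·6 + 22)/6 = 48/6 = 8; σ²_A = ((22−2)/6)² = 11.111
te_B = (10 + 4·12 + 20)/6 = 78/6 = 13; σ²_B = ((20−10)/6)² = 2.778
te_C = (10 + 4·11 + 12)/6 = 66/6 = 11; σ²_C = ((12−10)/6)² = 0.111
te_D = (9 + 4·13 + 17)/6 = 78/6 = 13; σ²_D = ((17−9)/6)² = 1.778
te_E = (1 + 4·3 + 11)/6 = 24/6 = 4; σ²_E = ((11−1)/6)² = 2.778
te_F = (10 + 4·13 + 16)/6 = 78/6 = 13; σ²_F = ((16−10)/6)² = 1.000
te_G = (5 + 4·6 + 7)/6 = 36/6 = 6; σ²_G = ((7−5)/6)² = 0.111
te_H = (1 + 4·2 + 3)/6 = 12/6 = 2; σ²_H = ((3−1)/6)² = 0.111
te_I = (13 + 4·14 + 21)/6 = 90/6 = 15; σ²_I = ((21−13)/6)² = 1.778
te_J = (3 + 4·9 + 21)/6 = 60/6 = 10; σ²_J = ((21−3)/6)² = 9.000

Forward pass:
ES_A = 0; EF_A = 8
ES_B = 0; EF_B = 13
ES_C = 0; EF_C = 11
ES_D = 8; EF_D = 8+13 = 21
ES_E = max(EF_B=13, EF_C=11) = 13; EF_E = 13+4 = 17
ES_F = max(EF_B=13, EF_C=11) = 13; EF_F = 13+13 = 26
ES_G = max(EF_A=8, EF_C=11) = 11; EF_G = 11+6 = 17
ES_H = max(EF_B=13, EF_F=26) = 26; EF_H = 26+2 = 28
ES_I = 21; EF_I = 21+15 = 36
ES_J = max(EF_B=13, EF_E=17, EF_G=17, EF_H=28, EF_I=36) = 36; EF_J = 36+10 = 46
Expected project duration μ = 46 days. Critical path: A → D → I → J.

Variance along critical path = 11.111 + 1.778 + 1.778 + 9.000 = 23.667; σ = 4.865 days.
D = μ + z·σ = 46 + 1.282·4.865 = 52.2 days

52.2 days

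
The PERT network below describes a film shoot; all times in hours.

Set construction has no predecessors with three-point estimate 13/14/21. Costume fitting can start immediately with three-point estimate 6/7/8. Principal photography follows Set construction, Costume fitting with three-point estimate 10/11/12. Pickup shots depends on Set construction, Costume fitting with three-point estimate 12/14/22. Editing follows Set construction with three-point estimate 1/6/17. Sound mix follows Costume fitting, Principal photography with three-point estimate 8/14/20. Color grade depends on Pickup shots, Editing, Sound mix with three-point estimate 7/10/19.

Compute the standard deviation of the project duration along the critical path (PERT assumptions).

te_Set construction = (13 + 4·14 + 21)/6 = 90/6 = 15; σ²_Set construction = ((21−13)/6)² = 1.778
te_Costume fitting = (6 + 4·7 + 8)/6 = 42/6 = 7; σ²_Costume fitting = ((8−6)/6)² = 0.111
te_Principal photography = (10 + 4·11 + 12)/6 = 66/6 = 11; σ²_Principal photography = ((12−10)/6)² = 0.111
te_Pickup shots = (12 + 4·14 + 22)/6 = 90/6 = 15; σ²_Pickup shots = ((22−12)/6)² = 2.778
te_Editing = (1 + 4·6 + 17)/6 = 42/6 = 7; σ²_Editing = ((17−1)/6)² = 7.111
te_Sound mix = (8 + 4·14 + 20)/6 = 84/6 = 14; σ²_Sound mix = ((20−8)/6)² = 4.000
te_Color grade = (7 + 4·10 + 19)/6 = 66/6 = 11; σ²_Color grade = ((19−7)/6)² = 4.000

Forward pass:
ES_Set construction = 0; EF_Set construction = 15
ES_Costume fitting = 0; EF_Costume fitting = 7
ES_Principal photography = max(EF_Set construction=15, EF_Costume fitting=7) = 15; EF_Principal photography = 15+11 = 26
ES_Pickup shots = max(EF_Set construction=15, EF_Costume fitting=7) = 15; EF_Pickup shots = 15+15 = 30
ES_Editing = 15; EF_Editing = 15+7 = 22
ES_Sound mix = max(EF_Costume fitting=7, EF_Principal photography=26) = 26; EF_Sound mix = 26+14 = 40
ES_Color grade = max(EF_Pickup shots=30, EF_Editing=22, EF_Sound mix=40) = 40; EF_Color grade = 40+11 = 51
Expected project duration μ = 51 hours. Critical path: Set construction → Principal photography → Sound mix → Color grade.

Variance along critical path = 1.778 + 0.111 + 4.000 + 4.000 = 9.889
σ = √9.889 = 3.145 hours

3.14 hours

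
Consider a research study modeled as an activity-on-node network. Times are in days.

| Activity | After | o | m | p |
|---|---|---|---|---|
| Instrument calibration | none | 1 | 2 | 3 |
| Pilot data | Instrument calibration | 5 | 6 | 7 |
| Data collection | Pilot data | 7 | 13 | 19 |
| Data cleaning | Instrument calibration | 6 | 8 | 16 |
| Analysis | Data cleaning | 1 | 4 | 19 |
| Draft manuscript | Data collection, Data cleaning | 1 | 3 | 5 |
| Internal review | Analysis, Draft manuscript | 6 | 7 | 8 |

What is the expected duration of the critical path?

31 days

te_Instrument calibration = (1 + 4·2 + 3)/6 = 12/6 = 2
te_Pilot data = (5 + 4·6 + 7)/6 = 36/6 = 6
te_Data collection = (7 + 4·13 + 19)/6 = 78/6 = 13
te_Data cleaning = (6 + 4·8 + 16)/6 = 54/6 = 9
te_Analysis = (1 + 4·4 + 19)/6 = 36/6 = 6
te_Draft manuscript = (1 + 4·3 + 5)/6 = 18/6 = 3
te_Internal review = (6 + 4·7 + 8)/6 = 42/6 = 7

Forward pass:
ES_Instrument calibration = 0; EF_Instrument calibration = 2
ES_Pilot data = 2; EF_Pilot data = 2+6 = 8
ES_Data collection = 8; EF_Data collection = 8+13 = 21
ES_Data cleaning = 2; EF_Data cleaning = 2+9 = 11
ES_Analysis = 11; EF_Analysis = 11+6 = 17
ES_Draft manuscript = max(EF_Data collection=21, EF_Data cleaning=11) = 21; EF_Draft manuscript = 21+3 = 24
ES_Internal review = max(EF_Analysis=17, EF_Draft manuscript=24) = 24; EF_Internal review = 24+7 = 31
Expected project duration μ = 31 days. Critical path: Instrument calibration → Pilot data → Data collection → Draft manuscript → Internal review.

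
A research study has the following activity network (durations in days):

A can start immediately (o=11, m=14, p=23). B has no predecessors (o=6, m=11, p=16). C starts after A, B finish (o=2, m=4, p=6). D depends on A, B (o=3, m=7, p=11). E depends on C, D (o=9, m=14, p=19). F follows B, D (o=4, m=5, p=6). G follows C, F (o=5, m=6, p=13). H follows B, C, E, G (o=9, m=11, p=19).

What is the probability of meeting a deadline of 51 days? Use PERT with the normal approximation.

te_A = (11 + 4·14 + 23)/6 = 90/6 = 15; σ²_A = ((23−11)/6)² = 4.000
te_B = (6 + 4·11 + 16)/6 = 66/6 = 11; σ²_B = ((16−6)/6)² = 2.778
te_C = (2 + 4·4 + 6)/6 = 24/6 = 4; σ²_C = ((6−2)/6)² = 0.444
te_D = (3 + 4·7 + 11)/6 = 42/6 = 7; σ²_D = ((11−3)/6)² = 1.778
te_E = (9 + 4·14 + 19)/6 = 84/6 = 14; σ²_E = ((19−9)/6)² = 2.778
te_F = (4 + 4·5 + 6)/6 = 30/6 = 5; σ²_F = ((6−4)/6)² = 0.111
te_G = (5 + 4·6 + 13)/6 = 42/6 = 7; σ²_G = ((13−5)/6)² = 1.778
te_H = (9 + 4·11 + 19)/6 = 72/6 = 12; σ²_H = ((19−9)/6)² = 2.778

Forward pass:
ES_A = 0; EF_A = 15
ES_B = 0; EF_B = 11
ES_C = max(EF_A=15, EF_B=11) = 15; EF_C = 15+4 = 19
ES_D = max(EF_A=15, EF_B=11) = 15; EF_D = 15+7 = 22
ES_E = max(EF_C=19, EF_D=22) = 22; EF_E = 22+14 = 36
ES_F = max(EF_B=11, EF_D=22) = 22; EF_F = 22+5 = 27
ES_G = max(EF_C=19, EF_F=27) = 27; EF_G = 27+7 = 34
ES_H = max(EF_B=11, EF_C=19, EF_E=36, EF_G=34) = 36; EF_H = 36+12 = 48
Expected project duration μ = 48 days. Critical path: A → D → E → H.

Variance along critical path = 4.000 + 1.778 + 2.778 + 2.778 = 11.333; σ = √11.333 = 3.367 days.
Z = (51 − 48) / 3.367 = 0.891
P(T ≤ 51) = Φ(0.891) ≈ 0.814

0.814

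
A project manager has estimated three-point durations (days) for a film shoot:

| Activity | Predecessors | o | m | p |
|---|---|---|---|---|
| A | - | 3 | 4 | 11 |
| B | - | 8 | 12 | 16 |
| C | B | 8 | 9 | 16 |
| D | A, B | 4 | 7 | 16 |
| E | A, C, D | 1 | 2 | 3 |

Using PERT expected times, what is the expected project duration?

24 days

te_A = (3 + 4·4 + 11)/6 = 30/6 = 5
te_B = (8 + 4·12 + 16)/6 = 72/6 = 12
te_C = (8 + 4·9 + 16)/6 = 60/6 = 10
te_D = (4 + 4·7 + 16)/6 = 48/6 = 8
te_E = (1 + 4·2 + 3)/6 = 12/6 = 2

Forward pass:
ES_A = 0; EF_A = 5
ES_B = 0; EF_B = 12
ES_C = 12; EF_C = 12+10 = 22
ES_D = max(EF_A=5, EF_B=12) = 12; EF_D = 12+8 = 20
ES_E = max(EF_A=5, EF_C=22, EF_D=20) = 22; EF_E = 22+2 = 24
Expected project duration μ = 24 days. Critical path: B → C → E.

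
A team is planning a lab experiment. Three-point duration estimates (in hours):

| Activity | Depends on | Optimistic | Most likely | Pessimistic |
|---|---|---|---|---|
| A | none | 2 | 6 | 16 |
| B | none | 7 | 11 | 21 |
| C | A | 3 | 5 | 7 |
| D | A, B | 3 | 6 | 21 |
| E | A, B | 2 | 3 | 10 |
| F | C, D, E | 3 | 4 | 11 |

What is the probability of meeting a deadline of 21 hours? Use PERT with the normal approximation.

0.160

te_A = (2 + 4·6 + 16)/6 = 42/6 = 7; σ²_A = ((16−2)/6)² = 5.444
te_B = (7 + 4·11 + 21)/6 = 72/6 = 12; σ²_B = ((21−7)/6)² = 5.444
te_C = (3 + 4·5 + 7)/6 = 30/6 = 5; σ²_C = ((7−3)/6)² = 0.444
te_D = (3 + 4·6 + 21)/6 = 48/6 = 8; σ²_D = ((21−3)/6)² = 9.000
te_E = (2 + 4·3 + 10)/6 = 24/6 = 4; σ²_E = ((10−2)/6)² = 1.778
te_F = (3 + 4·4 + 11)/6 = 30/6 = 5; σ²_F = ((11−3)/6)² = 1.778

Forward pass:
ES_A = 0; EF_A = 7
ES_B = 0; EF_B = 12
ES_C = 7; EF_C = 7+5 = 12
ES_D = max(EF_A=7, EF_B=12) = 12; EF_D = 12+8 = 20
ES_E = max(EF_A=7, EF_B=12) = 12; EF_E = 12+4 = 16
ES_F = max(EF_C=12, EF_D=20, EF_E=16) = 20; EF_F = 20+5 = 25
Expected project duration μ = 25 hours. Critical path: B → D → F.

Variance along critical path = 5.444 + 9.000 + 1.778 = 16.222; σ = √16.222 = 4.028 hours.
Z = (21 − 25) / 4.028 = -0.993
P(T ≤ 21) = Φ(-0.993) ≈ 0.160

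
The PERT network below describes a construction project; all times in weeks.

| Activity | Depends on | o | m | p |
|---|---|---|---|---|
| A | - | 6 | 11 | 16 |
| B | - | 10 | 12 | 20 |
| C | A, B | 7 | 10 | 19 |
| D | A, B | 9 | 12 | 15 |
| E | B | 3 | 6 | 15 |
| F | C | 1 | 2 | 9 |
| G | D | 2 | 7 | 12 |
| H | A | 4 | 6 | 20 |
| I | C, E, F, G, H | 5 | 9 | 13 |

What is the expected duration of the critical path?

te_A = (6 + 4·11 + 16)/6 = 66/6 = 11
te_B = (10 + 4·12 + 20)/6 = 78/6 = 13
te_C = (7 + 4·10 + 19)/6 = 66/6 = 11
te_D = (9 + 4·12 + 15)/6 = 72/6 = 12
te_E = (3 + 4·6 + 15)/6 = 42/6 = 7
te_F = (1 + 4·2 + 9)/6 = 18/6 = 3
te_G = (2 + 4·7 + 12)/6 = 42/6 = 7
te_H = (4 + 4·6 + 20)/6 = 48/6 = 8
te_I = (5 + 4·9 + 13)/6 = 54/6 = 9

Forward pass:
ES_A = 0; EF_A = 11
ES_B = 0; EF_B = 13
ES_C = max(EF_A=11, EF_B=13) = 13; EF_C = 13+11 = 24
ES_D = max(EF_A=11, EF_B=13) = 13; EF_D = 13+12 = 25
ES_E = 13; EF_E = 13+7 = 20
ES_F = 24; EF_F = 24+3 = 27
ES_G = 25; EF_G = 25+7 = 32
ES_H = 11; EF_H = 11+8 = 19
ES_I = max(EF_C=24, EF_E=20, EF_F=27, EF_G=32, EF_H=19) = 32; EF_I = 32+9 = 41
Expected project duration μ = 41 weeks. Critical path: B → D → G → I.

41 weeks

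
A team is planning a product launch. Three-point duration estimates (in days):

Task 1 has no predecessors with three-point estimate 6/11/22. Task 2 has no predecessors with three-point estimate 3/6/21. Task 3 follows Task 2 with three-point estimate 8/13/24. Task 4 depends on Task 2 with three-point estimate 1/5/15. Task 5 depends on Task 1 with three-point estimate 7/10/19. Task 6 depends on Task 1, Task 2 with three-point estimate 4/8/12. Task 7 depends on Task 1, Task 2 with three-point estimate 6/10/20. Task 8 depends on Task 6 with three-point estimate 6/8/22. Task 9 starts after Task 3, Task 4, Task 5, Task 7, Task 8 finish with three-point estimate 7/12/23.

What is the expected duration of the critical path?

te_Task 1 = (6 + 4·11 + 22)/6 = 72/6 = 12
te_Task 2 = (3 + 4·6 + 21)/6 = 48/6 = 8
te_Task 3 = (8 + 4·13 + 24)/6 = 84/6 = 14
te_Task 4 = (1 + 4·5 + 15)/6 = 36/6 = 6
te_Task 5 = (7 + 4·10 + 19)/6 = 66/6 = 11
te_Task 6 = (4 + 4·8 + 12)/6 = 48/6 = 8
te_Task 7 = (6 + 4·10 + 20)/6 = 66/6 = 11
te_Task 8 = (6 + 4·8 + 22)/6 = 60/6 = 10
te_Task 9 = (7 + 4·12 + 23)/6 = 78/6 = 13

Forward pass:
ES_Task 1 = 0; EF_Task 1 = 12
ES_Task 2 = 0; EF_Task 2 = 8
ES_Task 3 = 8; EF_Task 3 = 8+14 = 22
ES_Task 4 = 8; EF_Task 4 = 8+6 = 14
ES_Task 5 = 12; EF_Task 5 = 12+11 = 23
ES_Task 6 = max(EF_Task 1=12, EF_Task 2=8) = 12; EF_Task 6 = 12+8 = 20
ES_Task 7 = max(EF_Task 1=12, EF_Task 2=8) = 12; EF_Task 7 = 12+11 = 23
ES_Task 8 = 20; EF_Task 8 = 20+10 = 30
ES_Task 9 = max(EF_Task 3=22, EF_Task 4=14, EF_Task 5=23, EF_Task 7=23, EF_Task 8=30) = 30; EF_Task 9 = 30+13 = 43
Expected project duration μ = 43 days. Critical path: Task 1 → Task 6 → Task 8 → Task 9.

43 days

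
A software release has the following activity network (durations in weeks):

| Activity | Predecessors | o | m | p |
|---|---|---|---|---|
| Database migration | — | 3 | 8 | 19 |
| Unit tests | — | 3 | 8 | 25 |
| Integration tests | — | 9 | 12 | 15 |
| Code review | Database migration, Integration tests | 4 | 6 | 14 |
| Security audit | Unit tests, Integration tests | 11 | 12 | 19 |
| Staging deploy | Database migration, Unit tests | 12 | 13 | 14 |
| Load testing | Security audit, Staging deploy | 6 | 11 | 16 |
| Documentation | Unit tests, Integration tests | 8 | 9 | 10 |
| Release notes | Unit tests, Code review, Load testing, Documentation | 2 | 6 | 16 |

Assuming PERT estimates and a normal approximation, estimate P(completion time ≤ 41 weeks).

0.273

te_Database migration = (3 + 4·8 + 19)/6 = 54/6 = 9; σ²_Database migration = ((19−3)/6)² = 7.111
te_Unit tests = (3 + 4·8 + 25)/6 = 60/6 = 10; σ²_Unit tests = ((25−3)/6)² = 13.444
te_Integration tests = (9 + 4·12 + 15)/6 = 72/6 = 12; σ²_Integration tests = ((15−9)/6)² = 1.000
te_Code review = (4 + 4·6 + 14)/6 = 42/6 = 7; σ²_Code review = ((14−4)/6)² = 2.778
te_Security audit = (11 + 4·12 + 19)/6 = 78/6 = 13; σ²_Security audit = ((19−11)/6)² = 1.778
te_Staging deploy = (12 + 4·13 + 14)/6 = 78/6 = 13; σ²_Staging deploy = ((14−12)/6)² = 0.111
te_Load testing = (6 + 4·11 + 16)/6 = 66/6 = 11; σ²_Load testing = ((16−6)/6)² = 2.778
te_Documentation = (8 + 4·9 + 10)/6 = 54/6 = 9; σ²_Documentation = ((10−8)/6)² = 0.111
te_Release notes = (2 + 4·6 + 16)/6 = 42/6 = 7; σ²_Release notes = ((16−2)/6)² = 5.444

Forward pass:
ES_Database migration = 0; EF_Database migration = 9
ES_Unit tests = 0; EF_Unit tests = 10
ES_Integration tests = 0; EF_Integration tests = 12
ES_Code review = max(EF_Database migration=9, EF_Integration tests=12) = 12; EF_Code review = 12+7 = 19
ES_Security audit = max(EF_Unit tests=10, EF_Integration tests=12) = 12; EF_Security audit = 12+13 = 25
ES_Staging deploy = max(EF_Database migration=9, EF_Unit tests=10) = 10; EF_Staging deploy = 10+13 = 23
ES_Load testing = max(EF_Security audit=25, EF_Staging deploy=23) = 25; EF_Load testing = 25+11 = 36
ES_Documentation = max(EF_Unit tests=10, EF_Integration tests=12) = 12; EF_Documentation = 12+9 = 21
ES_Release notes = max(EF_Unit tests=10, EF_Code review=19, EF_Load testing=36, EF_Documentation=21) = 36; EF_Release notes = 36+7 = 43
Expected project duration μ = 43 weeks. Critical path: Integration tests → Security audit → Load testing → Release notes.

Variance along critical path = 1.000 + 1.778 + 2.778 + 5.444 = 11.000; σ = √11.000 = 3.317 weeks.
Z = (41 − 43) / 3.317 = -0.603
P(T ≤ 41) = Φ(-0.603) ≈ 0.273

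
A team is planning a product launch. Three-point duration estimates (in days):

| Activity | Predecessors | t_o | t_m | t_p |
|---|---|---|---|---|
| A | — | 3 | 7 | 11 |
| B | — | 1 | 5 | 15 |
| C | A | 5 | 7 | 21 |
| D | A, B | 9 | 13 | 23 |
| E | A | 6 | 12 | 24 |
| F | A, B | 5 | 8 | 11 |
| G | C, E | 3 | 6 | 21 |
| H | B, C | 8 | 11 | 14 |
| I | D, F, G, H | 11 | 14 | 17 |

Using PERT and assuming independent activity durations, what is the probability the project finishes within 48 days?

te_A = (3 + 4·7 + 11)/6 = 42/6 = 7; σ²_A = ((11−3)/6)² = 1.778
te_B = (1 + 4·5 + 15)/6 = 36/6 = 6; σ²_B = ((15−1)/6)² = 5.444
te_C = (5 + 4·7 + 21)/6 = 54/6 = 9; σ²_C = ((21−5)/6)² = 7.111
te_D = (9 + 4·13 + 23)/6 = 84/6 = 14; σ²_D = ((23−9)/6)² = 5.444
te_E = (6 + 4·12 + 24)/6 = 78/6 = 13; σ²_E = ((24−6)/6)² = 9.000
te_F = (5 + 4·8 + 11)/6 = 48/6 = 8; σ²_F = ((11−5)/6)² = 1.000
te_G = (3 + 4·6 + 21)/6 = 48/6 = 8; σ²_G = ((21−3)/6)² = 9.000
te_H = (8 + 4·11 + 14)/6 = 66/6 = 11; σ²_H = ((14−8)/6)² = 1.000
te_I = (11 + 4·14 + 17)/6 = 84/6 = 14; σ²_I = ((17−11)/6)² = 1.000

Forward pass:
ES_A = 0; EF_A = 7
ES_B = 0; EF_B = 6
ES_C = 7; EF_C = 7+9 = 16
ES_D = max(EF_A=7, EF_B=6) = 7; EF_D = 7+14 = 21
ES_E = 7; EF_E = 7+13 = 20
ES_F = max(EF_A=7, EF_B=6) = 7; EF_F = 7+8 = 15
ES_G = max(EF_C=16, EF_E=20) = 20; EF_G = 20+8 = 28
ES_H = max(EF_B=6, EF_C=16) = 16; EF_H = 16+11 = 27
ES_I = max(EF_D=21, EF_F=15, EF_G=28, EF_H=27) = 28; EF_I = 28+14 = 42
Expected project duration μ = 42 days. Critical path: A → E → G → I.

Variance along critical path = 1.778 + 9.000 + 9.000 + 1.000 = 20.778; σ = √20.778 = 4.558 days.
Z = (48 − 42) / 4.558 = 1.316
P(T ≤ 48) = Φ(1.316) ≈ 0.906

0.906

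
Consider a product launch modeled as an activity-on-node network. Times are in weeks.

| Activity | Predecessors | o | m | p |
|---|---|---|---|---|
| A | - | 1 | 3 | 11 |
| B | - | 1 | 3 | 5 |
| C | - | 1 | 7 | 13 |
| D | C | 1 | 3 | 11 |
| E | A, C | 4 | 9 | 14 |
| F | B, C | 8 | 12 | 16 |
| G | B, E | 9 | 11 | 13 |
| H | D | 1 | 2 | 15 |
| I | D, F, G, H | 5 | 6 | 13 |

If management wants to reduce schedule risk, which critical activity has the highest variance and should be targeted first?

C

te_A = (1 + 4·3 + 11)/6 = 24/6 = 4; σ²_A = ((11−1)/6)² = 2.778
te_B = (1 + 4·3 + 5)/6 = 18/6 = 3; σ²_B = ((5−1)/6)² = 0.444
te_C = (1 + 4·7 + 13)/6 = 42/6 = 7; σ²_C = ((13−1)/6)² = 4.000
te_D = (1 + 4·3 + 11)/6 = 24/6 = 4; σ²_D = ((11−1)/6)² = 2.778
te_E = (4 + 4·9 + 14)/6 = 54/6 = 9; σ²_E = ((14−4)/6)² = 2.778
te_F = (8 + 4·12 + 16)/6 = 72/6 = 12; σ²_F = ((16−8)/6)² = 1.778
te_G = (9 + 4·11 + 13)/6 = 66/6 = 11; σ²_G = ((13−9)/6)² = 0.444
te_H = (1 + 4·2 + 15)/6 = 24/6 = 4; σ²_H = ((15−1)/6)² = 5.444
te_I = (5 + 4·6 + 13)/6 = 42/6 = 7; σ²_I = ((13−5)/6)² = 1.778

Forward pass:
ES_A = 0; EF_A = 4
ES_B = 0; EF_B = 3
ES_C = 0; EF_C = 7
ES_D = 7; EF_D = 7+4 = 11
ES_E = max(EF_A=4, EF_C=7) = 7; EF_E = 7+9 = 16
ES_F = max(EF_B=3, EF_C=7) = 7; EF_F = 7+12 = 19
ES_G = max(EF_B=3, EF_E=16) = 16; EF_G = 16+11 = 27
ES_H = 11; EF_H = 11+4 = 15
ES_I = max(EF_D=11, EF_F=19, EF_G=27, EF_H=15) = 27; EF_I = 27+7 = 34
Expected project duration μ = 34 weeks. Critical path: C → E → G → I.

Variances on critical path: σ²_C=4.000, σ²_E=2.778, σ²_G=0.444, σ²_I=1.778.
Largest is σ²_C = 4.000.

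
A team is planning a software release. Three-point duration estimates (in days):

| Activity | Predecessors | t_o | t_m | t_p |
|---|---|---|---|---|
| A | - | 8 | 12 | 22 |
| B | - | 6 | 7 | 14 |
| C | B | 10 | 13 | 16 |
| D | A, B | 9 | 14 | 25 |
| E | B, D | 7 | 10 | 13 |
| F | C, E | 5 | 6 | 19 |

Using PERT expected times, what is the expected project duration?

46 days

te_A = (8 + 4·12 + 22)/6 = 78/6 = 13
te_B = (6 + 4·7 + 14)/6 = 48/6 = 8
te_C = (10 + 4·13 + 16)/6 = 78/6 = 13
te_D = (9 + 4·14 + 25)/6 = 90/6 = 15
te_E = (7 + 4·10 + 13)/6 = 60/6 = 10
te_F = (5 + 4·6 + 19)/6 = 48/6 = 8

Forward pass:
ES_A = 0; EF_A = 13
ES_B = 0; EF_B = 8
ES_C = 8; EF_C = 8+13 = 21
ES_D = max(EF_A=13, EF_B=8) = 13; EF_D = 13+15 = 28
ES_E = max(EF_B=8, EF_D=28) = 28; EF_E = 28+10 = 38
ES_F = max(EF_C=21, EF_E=38) = 38; EF_F = 38+8 = 46
Expected project duration μ = 46 days. Critical path: A → D → E → F.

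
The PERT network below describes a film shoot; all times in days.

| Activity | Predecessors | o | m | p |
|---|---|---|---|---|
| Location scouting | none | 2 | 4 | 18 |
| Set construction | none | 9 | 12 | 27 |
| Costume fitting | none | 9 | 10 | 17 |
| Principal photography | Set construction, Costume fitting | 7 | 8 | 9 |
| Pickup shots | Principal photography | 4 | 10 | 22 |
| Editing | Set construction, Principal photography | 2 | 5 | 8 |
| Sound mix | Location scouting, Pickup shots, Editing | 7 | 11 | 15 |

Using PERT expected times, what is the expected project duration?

44 days

te_Location scouting = (2 + 4·4 + 18)/6 = 36/6 = 6
te_Set construction = (9 + 4·12 + 27)/6 = 84/6 = 14
te_Costume fitting = (9 + 4·10 + 17)/6 = 66/6 = 11
te_Principal photography = (7 + 4·8 + 9)/6 = 48/6 = 8
te_Pickup shots = (4 + 4·10 + 22)/6 = 66/6 = 11
te_Editing = (2 + 4·5 + 8)/6 = 30/6 = 5
te_Sound mix = (7 + 4·11 + 15)/6 = 66/6 = 11

Forward pass:
ES_Location scouting = 0; EF_Location scouting = 6
ES_Set construction = 0; EF_Set construction = 14
ES_Costume fitting = 0; EF_Costume fitting = 11
ES_Principal photography = max(EF_Set construction=14, EF_Costume fitting=11) = 14; EF_Principal photography = 14+8 = 22
ES_Pickup shots = 22; EF_Pickup shots = 22+11 = 33
ES_Editing = max(EF_Set construction=14, EF_Principal photography=22) = 22; EF_Editing = 22+5 = 27
ES_Sound mix = max(EF_Location scouting=6, EF_Pickup shots=33, EF_Editing=27) = 33; EF_Sound mix = 33+11 = 44
Expected project duration μ = 44 days. Critical path: Set construction → Principal photography → Pickup shots → Sound mix.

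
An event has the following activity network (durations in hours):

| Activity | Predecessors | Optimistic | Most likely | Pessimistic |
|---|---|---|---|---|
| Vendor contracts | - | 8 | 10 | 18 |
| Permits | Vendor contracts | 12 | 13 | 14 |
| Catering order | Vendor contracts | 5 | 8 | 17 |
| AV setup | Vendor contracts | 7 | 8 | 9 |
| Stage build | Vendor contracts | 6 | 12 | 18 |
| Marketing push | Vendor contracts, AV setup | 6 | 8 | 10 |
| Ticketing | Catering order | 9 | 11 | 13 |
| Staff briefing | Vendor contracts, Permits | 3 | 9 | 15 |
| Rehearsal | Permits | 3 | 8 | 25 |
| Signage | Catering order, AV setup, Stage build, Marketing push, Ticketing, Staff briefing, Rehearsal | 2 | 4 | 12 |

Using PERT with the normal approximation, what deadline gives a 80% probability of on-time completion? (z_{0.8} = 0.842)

42.7 hours

te_Vendor contracts = (8 + 4·10 + 18)/6 = 66/6 = 11; σ²_Vendor contracts = ((18−8)/6)² = 2.778
te_Permits = (12 + 4·13 + 14)/6 = 78/6 = 13; σ²_Permits = ((14−12)/6)² = 0.111
te_Catering order = (5 + 4·8 + 17)/6 = 54/6 = 9; σ²_Catering order = ((17−5)/6)² = 4.000
te_AV setup = (7 + 4·8 + 9)/6 = 48/6 = 8; σ²_AV setup = ((9−7)/6)² = 0.111
te_Stage build = (6 + 4·12 + 18)/6 = 72/6 = 12; σ²_Stage build = ((18−6)/6)² = 4.000
te_Marketing push = (6 + 4·8 + 10)/6 = 48/6 = 8; σ²_Marketing push = ((10−6)/6)² = 0.444
te_Ticketing = (9 + 4·11 + 13)/6 = 66/6 = 11; σ²_Ticketing = ((13−9)/6)² = 0.444
te_Staff briefing = (3 + 4·9 + 15)/6 = 54/6 = 9; σ²_Staff briefing = ((15−3)/6)² = 4.000
te_Rehearsal = (3 + 4·8 + 25)/6 = 60/6 = 10; σ²_Rehearsal = ((25−3)/6)² = 13.444
te_Signage = (2 + 4·4 + 12)/6 = 30/6 = 5; σ²_Signage = ((12−2)/6)² = 2.778

Forward pass:
ES_Vendor contracts = 0; EF_Vendor contracts = 11
ES_Permits = 11; EF_Permits = 11+13 = 24
ES_Catering order = 11; EF_Catering order = 11+9 = 20
ES_AV setup = 11; EF_AV setup = 11+8 = 19
ES_Stage build = 11; EF_Stage build = 11+12 = 23
ES_Marketing push = max(EF_Vendor contracts=11, EF_AV setup=19) = 19; EF_Marketing push = 19+8 = 27
ES_Ticketing = 20; EF_Ticketing = 20+11 = 31
ES_Staff briefing = max(EF_Vendor contracts=11, EF_Permits=24) = 24; EF_Staff briefing = 24+9 = 33
ES_Rehearsal = 24; EF_Rehearsal = 24+10 = 34
ES_Signage = max(EF_Catering order=20, EF_AV setup=19, EF_Stage build=23, EF_Marketing push=27, EF_Ticketing=31, EF_Staff briefing=33, EF_Rehearsal=34) = 34; EF_Signage = 34+5 = 39
Expected project duration μ = 39 hours. Critical path: Vendor contracts → Permits → Rehearsal → Signage.

Variance along critical path = 2.778 + 0.111 + 13.444 + 2.778 = 19.111; σ = 4.372 hours.
D = μ + z·σ = 39 + 0.842·4.372 = 42.7 hours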